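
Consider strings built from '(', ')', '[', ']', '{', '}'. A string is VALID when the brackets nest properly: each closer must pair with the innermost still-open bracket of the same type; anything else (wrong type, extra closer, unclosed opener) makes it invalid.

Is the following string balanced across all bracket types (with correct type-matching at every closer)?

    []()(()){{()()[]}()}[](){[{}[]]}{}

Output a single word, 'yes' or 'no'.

pos 0: push '['; stack = [
pos 1: ']' matches '['; pop; stack = (empty)
pos 2: push '('; stack = (
pos 3: ')' matches '('; pop; stack = (empty)
pos 4: push '('; stack = (
pos 5: push '('; stack = ((
pos 6: ')' matches '('; pop; stack = (
pos 7: ')' matches '('; pop; stack = (empty)
pos 8: push '{'; stack = {
pos 9: push '{'; stack = {{
pos 10: push '('; stack = {{(
pos 11: ')' matches '('; pop; stack = {{
pos 12: push '('; stack = {{(
pos 13: ')' matches '('; pop; stack = {{
pos 14: push '['; stack = {{[
pos 15: ']' matches '['; pop; stack = {{
pos 16: '}' matches '{'; pop; stack = {
pos 17: push '('; stack = {(
pos 18: ')' matches '('; pop; stack = {
pos 19: '}' matches '{'; pop; stack = (empty)
pos 20: push '['; stack = [
pos 21: ']' matches '['; pop; stack = (empty)
pos 22: push '('; stack = (
pos 23: ')' matches '('; pop; stack = (empty)
pos 24: push '{'; stack = {
pos 25: push '['; stack = {[
pos 26: push '{'; stack = {[{
pos 27: '}' matches '{'; pop; stack = {[
pos 28: push '['; stack = {[[
pos 29: ']' matches '['; pop; stack = {[
pos 30: ']' matches '['; pop; stack = {
pos 31: '}' matches '{'; pop; stack = (empty)
pos 32: push '{'; stack = {
pos 33: '}' matches '{'; pop; stack = (empty)
end: stack empty → VALID
Verdict: properly nested → yes

Answer: yes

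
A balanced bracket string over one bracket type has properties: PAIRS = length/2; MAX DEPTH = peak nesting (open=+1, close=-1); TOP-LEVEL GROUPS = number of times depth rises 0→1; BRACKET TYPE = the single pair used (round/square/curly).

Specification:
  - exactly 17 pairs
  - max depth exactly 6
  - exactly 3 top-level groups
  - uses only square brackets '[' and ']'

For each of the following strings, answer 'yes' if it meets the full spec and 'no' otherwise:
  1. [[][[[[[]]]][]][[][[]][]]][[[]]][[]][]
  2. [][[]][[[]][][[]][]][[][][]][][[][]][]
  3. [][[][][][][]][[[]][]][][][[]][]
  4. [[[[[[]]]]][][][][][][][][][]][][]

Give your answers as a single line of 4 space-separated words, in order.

String 1 '[[][[[[[]]]][]][[][[]][]]][[[]]][[]][]': depth seq [1 2 1 2 3 4 5 6 5 4 3 2 3 2 1 2 3 2 3 4 3 2 3 2 1 0 1 2 3 2 1 0 1 2 1 0 1 0]
  -> pairs=19 depth=6 groups=4 -> no
String 2 '[][[]][[[]][][[]][]][[][][]][][[][]][]': depth seq [1 0 1 2 1 0 1 2 3 2 1 2 1 2 3 2 1 2 1 0 1 2 1 2 1 2 1 0 1 0 1 2 1 2 1 0 1 0]
  -> pairs=19 depth=3 groups=7 -> no
String 3 '[][[][][][][]][[[]][]][][][[]][]': depth seq [1 0 1 2 1 2 1 2 1 2 1 2 1 0 1 2 3 2 1 2 1 0 1 0 1 0 1 2 1 0 1 0]
  -> pairs=16 depth=3 groups=7 -> no
String 4 '[[[[[[]]]]][][][][][][][][][]][][]': depth seq [1 2 3 4 5 6 5 4 3 2 1 2 1 2 1 2 1 2 1 2 1 2 1 2 1 2 1 2 1 0 1 0 1 0]
  -> pairs=17 depth=6 groups=3 -> yes

Answer: no no no yes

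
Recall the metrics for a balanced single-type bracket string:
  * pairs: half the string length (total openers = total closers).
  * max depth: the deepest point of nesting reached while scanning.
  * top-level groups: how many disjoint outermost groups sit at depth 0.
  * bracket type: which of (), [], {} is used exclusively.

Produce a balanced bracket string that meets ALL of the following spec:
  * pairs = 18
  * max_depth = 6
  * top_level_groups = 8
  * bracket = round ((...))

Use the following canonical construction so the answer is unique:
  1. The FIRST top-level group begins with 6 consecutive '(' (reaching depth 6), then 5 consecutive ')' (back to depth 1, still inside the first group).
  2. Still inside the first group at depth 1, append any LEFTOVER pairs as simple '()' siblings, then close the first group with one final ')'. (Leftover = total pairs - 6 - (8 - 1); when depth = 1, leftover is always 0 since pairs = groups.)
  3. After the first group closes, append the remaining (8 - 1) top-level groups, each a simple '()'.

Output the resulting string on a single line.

Spec: pairs=18 depth=6 groups=8
Leftover pairs = 18 - 6 - (8-1) = 5
First group: deep chain of depth 6 + 5 sibling pairs
Remaining 7 groups: simple '()' each

Answer: (((((()))))()()()()())()()()()()()()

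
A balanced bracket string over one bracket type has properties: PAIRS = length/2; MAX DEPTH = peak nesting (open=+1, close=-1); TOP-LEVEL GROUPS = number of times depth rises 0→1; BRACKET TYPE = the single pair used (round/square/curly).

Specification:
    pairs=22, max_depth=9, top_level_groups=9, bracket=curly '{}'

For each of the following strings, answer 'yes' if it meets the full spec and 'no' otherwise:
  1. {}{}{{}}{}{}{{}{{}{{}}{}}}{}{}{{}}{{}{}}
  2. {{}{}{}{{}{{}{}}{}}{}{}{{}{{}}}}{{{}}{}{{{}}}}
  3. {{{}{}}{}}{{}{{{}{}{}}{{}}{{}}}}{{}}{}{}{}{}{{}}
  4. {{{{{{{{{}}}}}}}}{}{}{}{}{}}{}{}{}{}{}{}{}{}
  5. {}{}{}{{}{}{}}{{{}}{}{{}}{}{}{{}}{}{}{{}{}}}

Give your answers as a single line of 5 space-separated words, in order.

String 1 '{}{}{{}}{}{}{{}{{}{{}}{}}}{}{}{{}}{{}{}}': depth seq [1 0 1 0 1 2 1 0 1 0 1 0 1 2 1 2 3 2 3 4 3 2 3 2 1 0 1 0 1 0 1 2 1 0 1 2 1 2 1 0]
  -> pairs=20 depth=4 groups=10 -> no
String 2 '{{}{}{}{{}{{}{}}{}}{}{}{{}{{}}}}{{{}}{}{{{}}}}': depth seq [1 2 1 2 1 2 1 2 3 2 3 4 3 4 3 2 3 2 1 2 1 2 1 2 3 2 3 4 3 2 1 0 1 2 3 2 1 2 1 2 3 4 3 2 1 0]
  -> pairs=23 depth=4 groups=2 -> no
String 3 '{{{}{}}{}}{{}{{{}{}{}}{{}}{{}}}}{{}}{}{}{}{}{{}}': depth seq [1 2 3 2 3 2 1 2 1 0 1 2 1 2 3 4 3 4 3 4 3 2 3 4 3 2 3 4 3 2 1 0 1 2 1 0 1 0 1 0 1 0 1 0 1 2 1 0]
  -> pairs=24 depth=4 groups=8 -> no
String 4 '{{{{{{{{{}}}}}}}}{}{}{}{}{}}{}{}{}{}{}{}{}{}': depth seq [1 2 3 4 5 6 7 8 9 8 7 6 5 4 3 2 1 2 1 2 1 2 1 2 1 2 1 0 1 0 1 0 1 0 1 0 1 0 1 0 1 0 1 0]
  -> pairs=22 depth=9 groups=9 -> yes
String 5 '{}{}{}{{}{}{}}{{{}}{}{{}}{}{}{{}}{}{}{{}{}}}': depth seq [1 0 1 0 1 0 1 2 1 2 1 2 1 0 1 2 3 2 1 2 1 2 3 2 1 2 1 2 1 2 3 2 1 2 1 2 1 2 3 2 3 2 1 0]
  -> pairs=22 depth=3 groups=5 -> no

Answer: no no no yes no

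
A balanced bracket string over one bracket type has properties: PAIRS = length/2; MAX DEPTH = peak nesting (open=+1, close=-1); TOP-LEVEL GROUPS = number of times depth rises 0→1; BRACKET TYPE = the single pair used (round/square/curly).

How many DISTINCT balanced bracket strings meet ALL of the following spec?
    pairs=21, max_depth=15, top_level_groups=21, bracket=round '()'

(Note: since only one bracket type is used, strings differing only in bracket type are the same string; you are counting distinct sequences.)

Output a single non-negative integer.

Spec: pairs=21 depth=15 groups=21
Count(depth <= 15) = 1
Count(depth <= 14) = 1
Count(depth == 15) = 1 - 1 = 0

Answer: 0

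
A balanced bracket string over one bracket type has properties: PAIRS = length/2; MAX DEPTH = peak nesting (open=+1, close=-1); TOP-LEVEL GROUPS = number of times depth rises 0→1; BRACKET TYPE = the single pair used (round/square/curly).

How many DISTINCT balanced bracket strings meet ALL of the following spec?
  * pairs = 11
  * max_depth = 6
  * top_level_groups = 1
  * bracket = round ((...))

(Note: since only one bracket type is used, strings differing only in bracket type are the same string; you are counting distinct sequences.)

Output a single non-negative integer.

Answer: 4199

Derivation:
Spec: pairs=11 depth=6 groups=1
Count(depth <= 6) = 14041
Count(depth <= 5) = 9842
Count(depth == 6) = 14041 - 9842 = 4199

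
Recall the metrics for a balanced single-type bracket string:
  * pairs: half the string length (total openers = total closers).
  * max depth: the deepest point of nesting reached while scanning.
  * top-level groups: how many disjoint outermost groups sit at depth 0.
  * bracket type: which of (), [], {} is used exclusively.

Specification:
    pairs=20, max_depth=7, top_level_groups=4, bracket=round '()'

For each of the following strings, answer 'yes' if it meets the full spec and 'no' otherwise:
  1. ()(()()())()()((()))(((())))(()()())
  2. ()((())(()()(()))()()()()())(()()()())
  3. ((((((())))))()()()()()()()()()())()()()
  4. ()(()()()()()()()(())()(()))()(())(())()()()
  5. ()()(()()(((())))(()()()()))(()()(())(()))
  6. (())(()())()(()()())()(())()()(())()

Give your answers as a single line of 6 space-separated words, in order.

Answer: no no yes no no no

Derivation:
String 1 '()(()()())()()((()))(((())))(()()())': depth seq [1 0 1 2 1 2 1 2 1 0 1 0 1 0 1 2 3 2 1 0 1 2 3 4 3 2 1 0 1 2 1 2 1 2 1 0]
  -> pairs=18 depth=4 groups=7 -> no
String 2 '()((())(()()(()))()()()()())(()()()())': depth seq [1 0 1 2 3 2 1 2 3 2 3 2 3 4 3 2 1 2 1 2 1 2 1 2 1 2 1 0 1 2 1 2 1 2 1 2 1 0]
  -> pairs=19 depth=4 groups=3 -> no
String 3 '((((((())))))()()()()()()()()()())()()()': depth seq [1 2 3 4 5 6 7 6 5 4 3 2 1 2 1 2 1 2 1 2 1 2 1 2 1 2 1 2 1 2 1 2 1 0 1 0 1 0 1 0]
  -> pairs=20 depth=7 groups=4 -> yes
String 4 '()(()()()()()()()(())()(()))()(())(())()()()': depth seq [1 0 1 2 1 2 1 2 1 2 1 2 1 2 1 2 1 2 3 2 1 2 1 2 3 2 1 0 1 0 1 2 1 0 1 2 1 0 1 0 1 0 1 0]
  -> pairs=22 depth=3 groups=8 -> no
String 5 '()()(()()(((())))(()()()()))(()()(())(()))': depth seq [1 0 1 0 1 2 1 2 1 2 3 4 5 4 3 2 1 2 3 2 3 2 3 2 3 2 1 0 1 2 1 2 1 2 3 2 1 2 3 2 1 0]
  -> pairs=21 depth=5 groups=4 -> no
String 6 '(())(()())()(()()())()(())()()(())()': depth seq [1 2 1 0 1 2 1 2 1 0 1 0 1 2 1 2 1 2 1 0 1 0 1 2 1 0 1 0 1 0 1 2 1 0 1 0]
  -> pairs=18 depth=2 groups=10 -> no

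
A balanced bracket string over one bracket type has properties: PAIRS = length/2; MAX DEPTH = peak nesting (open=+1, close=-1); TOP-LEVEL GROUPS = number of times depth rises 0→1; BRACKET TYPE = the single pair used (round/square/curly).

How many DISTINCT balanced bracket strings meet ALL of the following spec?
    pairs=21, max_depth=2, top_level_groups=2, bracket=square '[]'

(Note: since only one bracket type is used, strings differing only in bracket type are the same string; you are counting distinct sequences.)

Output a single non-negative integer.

Spec: pairs=21 depth=2 groups=2
Count(depth <= 2) = 20
Count(depth <= 1) = 0
Count(depth == 2) = 20 - 0 = 20

Answer: 20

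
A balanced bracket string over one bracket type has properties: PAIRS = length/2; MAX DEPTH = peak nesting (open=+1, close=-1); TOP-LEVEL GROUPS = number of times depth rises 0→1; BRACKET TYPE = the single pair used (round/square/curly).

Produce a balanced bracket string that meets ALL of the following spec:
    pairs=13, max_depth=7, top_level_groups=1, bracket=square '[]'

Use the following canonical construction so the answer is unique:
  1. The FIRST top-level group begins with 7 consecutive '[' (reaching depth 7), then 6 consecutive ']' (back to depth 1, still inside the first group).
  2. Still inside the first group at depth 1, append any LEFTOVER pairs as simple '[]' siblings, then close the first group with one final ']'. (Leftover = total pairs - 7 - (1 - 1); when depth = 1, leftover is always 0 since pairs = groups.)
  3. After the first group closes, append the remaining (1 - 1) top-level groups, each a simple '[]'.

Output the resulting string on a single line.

Spec: pairs=13 depth=7 groups=1
Leftover pairs = 13 - 7 - (1-1) = 6
First group: deep chain of depth 7 + 6 sibling pairs
Remaining 0 groups: simple '[]' each

Answer: [[[[[[[]]]]]][][][][][][]]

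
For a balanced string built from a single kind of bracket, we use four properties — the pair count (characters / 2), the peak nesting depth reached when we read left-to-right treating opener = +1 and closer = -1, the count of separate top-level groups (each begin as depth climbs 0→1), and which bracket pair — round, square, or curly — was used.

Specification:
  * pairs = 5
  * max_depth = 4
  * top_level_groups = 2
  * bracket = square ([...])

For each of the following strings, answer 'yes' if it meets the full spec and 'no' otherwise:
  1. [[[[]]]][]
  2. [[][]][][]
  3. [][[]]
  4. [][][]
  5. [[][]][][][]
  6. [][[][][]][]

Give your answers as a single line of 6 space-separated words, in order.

String 1 '[[[[]]]][]': depth seq [1 2 3 4 3 2 1 0 1 0]
  -> pairs=5 depth=4 groups=2 -> yes
String 2 '[[][]][][]': depth seq [1 2 1 2 1 0 1 0 1 0]
  -> pairs=5 depth=2 groups=3 -> no
String 3 '[][[]]': depth seq [1 0 1 2 1 0]
  -> pairs=3 depth=2 groups=2 -> no
String 4 '[][][]': depth seq [1 0 1 0 1 0]
  -> pairs=3 depth=1 groups=3 -> no
String 5 '[[][]][][][]': depth seq [1 2 1 2 1 0 1 0 1 0 1 0]
  -> pairs=6 depth=2 groups=4 -> no
String 6 '[][[][][]][]': depth seq [1 0 1 2 1 2 1 2 1 0 1 0]
  -> pairs=6 depth=2 groups=3 -> no

Answer: yes no no no no no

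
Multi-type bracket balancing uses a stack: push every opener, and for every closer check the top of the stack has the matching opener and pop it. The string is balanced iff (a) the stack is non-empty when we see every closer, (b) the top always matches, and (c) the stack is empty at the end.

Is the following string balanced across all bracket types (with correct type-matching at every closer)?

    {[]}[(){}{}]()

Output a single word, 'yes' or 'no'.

pos 0: push '{'; stack = {
pos 1: push '['; stack = {[
pos 2: ']' matches '['; pop; stack = {
pos 3: '}' matches '{'; pop; stack = (empty)
pos 4: push '['; stack = [
pos 5: push '('; stack = [(
pos 6: ')' matches '('; pop; stack = [
pos 7: push '{'; stack = [{
pos 8: '}' matches '{'; pop; stack = [
pos 9: push '{'; stack = [{
pos 10: '}' matches '{'; pop; stack = [
pos 11: ']' matches '['; pop; stack = (empty)
pos 12: push '('; stack = (
pos 13: ')' matches '('; pop; stack = (empty)
end: stack empty → VALID
Verdict: properly nested → yes

Answer: yes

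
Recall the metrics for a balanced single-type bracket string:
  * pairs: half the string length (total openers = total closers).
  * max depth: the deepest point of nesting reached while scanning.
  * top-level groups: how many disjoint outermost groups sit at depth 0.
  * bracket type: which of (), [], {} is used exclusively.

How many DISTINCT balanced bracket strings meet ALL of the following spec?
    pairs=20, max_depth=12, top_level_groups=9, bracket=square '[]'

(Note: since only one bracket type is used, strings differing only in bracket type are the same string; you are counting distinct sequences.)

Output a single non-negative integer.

Spec: pairs=20 depth=12 groups=9
Count(depth <= 12) = 24582285
Count(depth <= 11) = 24582276
Count(depth == 12) = 24582285 - 24582276 = 9

Answer: 9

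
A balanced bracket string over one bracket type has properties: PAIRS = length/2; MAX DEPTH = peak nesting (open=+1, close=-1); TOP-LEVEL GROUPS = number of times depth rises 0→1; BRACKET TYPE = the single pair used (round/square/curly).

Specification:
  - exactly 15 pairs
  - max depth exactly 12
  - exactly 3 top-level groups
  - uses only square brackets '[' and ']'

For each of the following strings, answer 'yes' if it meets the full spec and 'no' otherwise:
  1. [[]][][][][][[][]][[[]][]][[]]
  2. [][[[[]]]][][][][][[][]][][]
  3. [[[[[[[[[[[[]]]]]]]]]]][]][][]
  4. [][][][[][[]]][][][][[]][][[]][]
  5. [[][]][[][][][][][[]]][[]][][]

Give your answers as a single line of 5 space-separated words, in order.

String 1 '[[]][][][][][[][]][[[]][]][[]]': depth seq [1 2 1 0 1 0 1 0 1 0 1 0 1 2 1 2 1 0 1 2 3 2 1 2 1 0 1 2 1 0]
  -> pairs=15 depth=3 groups=8 -> no
String 2 '[][[[[]]]][][][][][[][]][][]': depth seq [1 0 1 2 3 4 3 2 1 0 1 0 1 0 1 0 1 0 1 2 1 2 1 0 1 0 1 0]
  -> pairs=14 depth=4 groups=9 -> no
String 3 '[[[[[[[[[[[[]]]]]]]]]]][]][][]': depth seq [1 2 3 4 5 6 7 8 9 10 11 12 11 10 9 8 7 6 5 4 3 2 1 2 1 0 1 0 1 0]
  -> pairs=15 depth=12 groups=3 -> yes
String 4 '[][][][[][[]]][][][][[]][][[]][]': depth seq [1 0 1 0 1 0 1 2 1 2 3 2 1 0 1 0 1 0 1 0 1 2 1 0 1 0 1 2 1 0 1 0]
  -> pairs=16 depth=3 groups=11 -> no
String 5 '[[][]][[][][][][][[]]][[]][][]': depth seq [1 2 1 2 1 0 1 2 1 2 1 2 1 2 1 2 1 2 3 2 1 0 1 2 1 0 1 0 1 0]
  -> pairs=15 depth=3 groups=5 -> no

Answer: no no yes no no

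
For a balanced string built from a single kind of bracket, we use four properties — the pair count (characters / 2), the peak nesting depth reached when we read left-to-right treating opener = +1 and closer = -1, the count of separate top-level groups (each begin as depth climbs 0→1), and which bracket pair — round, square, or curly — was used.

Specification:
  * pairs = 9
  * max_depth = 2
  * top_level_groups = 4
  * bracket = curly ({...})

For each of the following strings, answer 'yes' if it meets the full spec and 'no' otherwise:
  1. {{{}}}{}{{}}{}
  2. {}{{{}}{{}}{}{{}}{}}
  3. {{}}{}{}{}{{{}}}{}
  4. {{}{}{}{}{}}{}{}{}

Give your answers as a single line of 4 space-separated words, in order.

String 1 '{{{}}}{}{{}}{}': depth seq [1 2 3 2 1 0 1 0 1 2 1 0 1 0]
  -> pairs=7 depth=3 groups=4 -> no
String 2 '{}{{{}}{{}}{}{{}}{}}': depth seq [1 0 1 2 3 2 1 2 3 2 1 2 1 2 3 2 1 2 1 0]
  -> pairs=10 depth=3 groups=2 -> no
String 3 '{{}}{}{}{}{{{}}}{}': depth seq [1 2 1 0 1 0 1 0 1 0 1 2 3 2 1 0 1 0]
  -> pairs=9 depth=3 groups=6 -> no
String 4 '{{}{}{}{}{}}{}{}{}': depth seq [1 2 1 2 1 2 1 2 1 2 1 0 1 0 1 0 1 0]
  -> pairs=9 depth=2 groups=4 -> yes

Answer: no no no yes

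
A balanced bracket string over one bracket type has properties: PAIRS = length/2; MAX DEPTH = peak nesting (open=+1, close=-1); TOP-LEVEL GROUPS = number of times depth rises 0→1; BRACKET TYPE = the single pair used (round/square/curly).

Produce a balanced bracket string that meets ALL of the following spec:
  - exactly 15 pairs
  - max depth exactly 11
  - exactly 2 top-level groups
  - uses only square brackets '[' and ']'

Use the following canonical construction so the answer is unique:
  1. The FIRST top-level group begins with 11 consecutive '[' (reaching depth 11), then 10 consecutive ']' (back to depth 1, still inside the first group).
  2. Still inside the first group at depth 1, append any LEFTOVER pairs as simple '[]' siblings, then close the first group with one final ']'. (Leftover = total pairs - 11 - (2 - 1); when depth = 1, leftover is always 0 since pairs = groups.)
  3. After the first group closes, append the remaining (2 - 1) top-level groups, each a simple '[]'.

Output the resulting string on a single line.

Spec: pairs=15 depth=11 groups=2
Leftover pairs = 15 - 11 - (2-1) = 3
First group: deep chain of depth 11 + 3 sibling pairs
Remaining 1 groups: simple '[]' each

Answer: [[[[[[[[[[[]]]]]]]]]][][][]][]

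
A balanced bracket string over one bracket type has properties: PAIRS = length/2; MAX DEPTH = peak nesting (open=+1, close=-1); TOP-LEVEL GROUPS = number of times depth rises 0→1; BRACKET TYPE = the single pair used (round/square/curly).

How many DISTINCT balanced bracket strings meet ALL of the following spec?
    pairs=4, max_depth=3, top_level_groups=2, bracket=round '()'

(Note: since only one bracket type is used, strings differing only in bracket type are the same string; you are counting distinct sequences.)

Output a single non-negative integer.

Answer: 2

Derivation:
Spec: pairs=4 depth=3 groups=2
Count(depth <= 3) = 5
Count(depth <= 2) = 3
Count(depth == 3) = 5 - 3 = 2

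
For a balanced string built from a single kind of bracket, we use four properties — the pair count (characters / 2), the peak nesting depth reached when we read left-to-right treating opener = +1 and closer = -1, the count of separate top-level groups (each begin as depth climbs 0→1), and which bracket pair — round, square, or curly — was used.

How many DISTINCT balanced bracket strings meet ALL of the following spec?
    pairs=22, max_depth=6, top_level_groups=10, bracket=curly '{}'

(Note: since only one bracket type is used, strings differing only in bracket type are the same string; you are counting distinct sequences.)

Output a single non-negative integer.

Spec: pairs=22 depth=6 groups=10
Count(depth <= 6) = 154542485
Count(depth <= 5) = 138357250
Count(depth == 6) = 154542485 - 138357250 = 16185235

Answer: 16185235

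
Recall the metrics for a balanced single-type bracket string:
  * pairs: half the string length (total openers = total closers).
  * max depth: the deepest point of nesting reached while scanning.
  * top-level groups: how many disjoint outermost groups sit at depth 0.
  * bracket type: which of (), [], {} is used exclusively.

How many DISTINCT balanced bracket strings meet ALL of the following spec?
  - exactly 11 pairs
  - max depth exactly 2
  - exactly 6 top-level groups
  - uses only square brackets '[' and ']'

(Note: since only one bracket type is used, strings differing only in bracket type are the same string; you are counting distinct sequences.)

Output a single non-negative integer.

Answer: 252

Derivation:
Spec: pairs=11 depth=2 groups=6
Count(depth <= 2) = 252
Count(depth <= 1) = 0
Count(depth == 2) = 252 - 0 = 252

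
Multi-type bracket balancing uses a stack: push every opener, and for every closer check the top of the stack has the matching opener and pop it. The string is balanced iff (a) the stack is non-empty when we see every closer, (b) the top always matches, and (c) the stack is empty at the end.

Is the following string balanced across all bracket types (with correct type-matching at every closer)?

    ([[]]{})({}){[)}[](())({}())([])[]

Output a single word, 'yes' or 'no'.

pos 0: push '('; stack = (
pos 1: push '['; stack = ([
pos 2: push '['; stack = ([[
pos 3: ']' matches '['; pop; stack = ([
pos 4: ']' matches '['; pop; stack = (
pos 5: push '{'; stack = ({
pos 6: '}' matches '{'; pop; stack = (
pos 7: ')' matches '('; pop; stack = (empty)
pos 8: push '('; stack = (
pos 9: push '{'; stack = ({
pos 10: '}' matches '{'; pop; stack = (
pos 11: ')' matches '('; pop; stack = (empty)
pos 12: push '{'; stack = {
pos 13: push '['; stack = {[
pos 14: saw closer ')' but top of stack is '[' (expected ']') → INVALID
Verdict: type mismatch at position 14: ')' closes '[' → no

Answer: no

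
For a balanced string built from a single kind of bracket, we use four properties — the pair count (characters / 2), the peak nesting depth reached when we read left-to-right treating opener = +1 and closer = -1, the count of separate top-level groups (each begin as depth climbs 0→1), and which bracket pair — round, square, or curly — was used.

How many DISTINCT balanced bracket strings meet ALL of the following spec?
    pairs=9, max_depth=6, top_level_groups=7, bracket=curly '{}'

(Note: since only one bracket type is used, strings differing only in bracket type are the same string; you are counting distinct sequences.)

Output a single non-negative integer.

Spec: pairs=9 depth=6 groups=7
Count(depth <= 6) = 35
Count(depth <= 5) = 35
Count(depth == 6) = 35 - 35 = 0

Answer: 0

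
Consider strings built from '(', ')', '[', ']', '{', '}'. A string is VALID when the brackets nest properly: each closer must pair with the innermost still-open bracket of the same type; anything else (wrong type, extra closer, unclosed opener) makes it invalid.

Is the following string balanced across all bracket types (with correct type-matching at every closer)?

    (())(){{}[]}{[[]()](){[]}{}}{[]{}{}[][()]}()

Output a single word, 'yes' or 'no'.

pos 0: push '('; stack = (
pos 1: push '('; stack = ((
pos 2: ')' matches '('; pop; stack = (
pos 3: ')' matches '('; pop; stack = (empty)
pos 4: push '('; stack = (
pos 5: ')' matches '('; pop; stack = (empty)
pos 6: push '{'; stack = {
pos 7: push '{'; stack = {{
pos 8: '}' matches '{'; pop; stack = {
pos 9: push '['; stack = {[
pos 10: ']' matches '['; pop; stack = {
pos 11: '}' matches '{'; pop; stack = (empty)
pos 12: push '{'; stack = {
pos 13: push '['; stack = {[
pos 14: push '['; stack = {[[
pos 15: ']' matches '['; pop; stack = {[
pos 16: push '('; stack = {[(
pos 17: ')' matches '('; pop; stack = {[
pos 18: ']' matches '['; pop; stack = {
pos 19: push '('; stack = {(
pos 20: ')' matches '('; pop; stack = {
pos 21: push '{'; stack = {{
pos 22: push '['; stack = {{[
pos 23: ']' matches '['; pop; stack = {{
pos 24: '}' matches '{'; pop; stack = {
pos 25: push '{'; stack = {{
pos 26: '}' matches '{'; pop; stack = {
pos 27: '}' matches '{'; pop; stack = (empty)
pos 28: push '{'; stack = {
pos 29: push '['; stack = {[
pos 30: ']' matches '['; pop; stack = {
pos 31: push '{'; stack = {{
pos 32: '}' matches '{'; pop; stack = {
pos 33: push '{'; stack = {{
pos 34: '}' matches '{'; pop; stack = {
pos 35: push '['; stack = {[
pos 36: ']' matches '['; pop; stack = {
pos 37: push '['; stack = {[
pos 38: push '('; stack = {[(
pos 39: ')' matches '('; pop; stack = {[
pos 40: ']' matches '['; pop; stack = {
pos 41: '}' matches '{'; pop; stack = (empty)
pos 42: push '('; stack = (
pos 43: ')' matches '('; pop; stack = (empty)
end: stack empty → VALID
Verdict: properly nested → yes

Answer: yes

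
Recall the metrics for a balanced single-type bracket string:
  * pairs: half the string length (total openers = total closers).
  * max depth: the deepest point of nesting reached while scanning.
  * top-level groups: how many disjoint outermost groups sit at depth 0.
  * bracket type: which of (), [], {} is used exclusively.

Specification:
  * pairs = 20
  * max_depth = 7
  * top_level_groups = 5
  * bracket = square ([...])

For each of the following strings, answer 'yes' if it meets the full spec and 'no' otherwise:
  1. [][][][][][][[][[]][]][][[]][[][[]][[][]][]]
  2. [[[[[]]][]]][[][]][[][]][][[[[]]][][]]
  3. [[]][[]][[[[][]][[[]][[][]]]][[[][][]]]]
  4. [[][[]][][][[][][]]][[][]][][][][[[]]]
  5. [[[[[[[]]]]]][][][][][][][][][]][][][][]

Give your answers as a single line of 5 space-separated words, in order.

Answer: no no no no yes

Derivation:
String 1 '[][][][][][][[][[]][]][][[]][[][[]][[][]][]]': depth seq [1 0 1 0 1 0 1 0 1 0 1 0 1 2 1 2 3 2 1 2 1 0 1 0 1 2 1 0 1 2 1 2 3 2 1 2 3 2 3 2 1 2 1 0]
  -> pairs=22 depth=3 groups=10 -> no
String 2 '[[[[[]]][]]][[][]][[][]][][[[[]]][][]]': depth seq [1 2 3 4 5 4 3 2 3 2 1 0 1 2 1 2 1 0 1 2 1 2 1 0 1 0 1 2 3 4 3 2 1 2 1 2 1 0]
  -> pairs=19 depth=5 groups=5 -> no
String 3 '[[]][[]][[[[][]][[[]][[][]]]][[[][][]]]]': depth seq [1 2 1 0 1 2 1 0 1 2 3 4 3 4 3 2 3 4 5 4 3 4 5 4 5 4 3 2 1 2 3 4 3 4 3 4 3 2 1 0]
  -> pairs=20 depth=5 groups=3 -> no
String 4 '[[][[]][][][[][][]]][[][]][][][][[[]]]': depth seq [1 2 1 2 3 2 1 2 1 2 1 2 3 2 3 2 3 2 1 0 1 2 1 2 1 0 1 0 1 0 1 0 1 2 3 2 1 0]
  -> pairs=19 depth=3 groups=6 -> no
String 5 '[[[[[[[]]]]]][][][][][][][][][]][][][][]': depth seq [1 2 3 4 5 6 7 6 5 4 3 2 1 2 1 2 1 2 1 2 1 2 1 2 1 2 1 2 1 2 1 0 1 0 1 0 1 0 1 0]
  -> pairs=20 depth=7 groups=5 -> yes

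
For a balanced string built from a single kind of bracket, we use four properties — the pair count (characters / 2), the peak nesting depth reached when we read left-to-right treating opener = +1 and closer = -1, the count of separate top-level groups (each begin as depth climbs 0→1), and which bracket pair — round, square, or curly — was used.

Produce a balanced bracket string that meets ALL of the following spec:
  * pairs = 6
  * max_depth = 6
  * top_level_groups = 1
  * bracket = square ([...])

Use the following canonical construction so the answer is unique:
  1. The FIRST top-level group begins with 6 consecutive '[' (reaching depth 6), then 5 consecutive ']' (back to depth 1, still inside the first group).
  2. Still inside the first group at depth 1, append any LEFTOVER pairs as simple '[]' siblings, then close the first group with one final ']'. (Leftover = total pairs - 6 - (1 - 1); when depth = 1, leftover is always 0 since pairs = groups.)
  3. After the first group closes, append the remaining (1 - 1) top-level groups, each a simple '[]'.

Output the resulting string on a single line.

Spec: pairs=6 depth=6 groups=1
Leftover pairs = 6 - 6 - (1-1) = 0
First group: deep chain of depth 6 + 0 sibling pairs
Remaining 0 groups: simple '[]' each

Answer: [[[[[[]]]]]]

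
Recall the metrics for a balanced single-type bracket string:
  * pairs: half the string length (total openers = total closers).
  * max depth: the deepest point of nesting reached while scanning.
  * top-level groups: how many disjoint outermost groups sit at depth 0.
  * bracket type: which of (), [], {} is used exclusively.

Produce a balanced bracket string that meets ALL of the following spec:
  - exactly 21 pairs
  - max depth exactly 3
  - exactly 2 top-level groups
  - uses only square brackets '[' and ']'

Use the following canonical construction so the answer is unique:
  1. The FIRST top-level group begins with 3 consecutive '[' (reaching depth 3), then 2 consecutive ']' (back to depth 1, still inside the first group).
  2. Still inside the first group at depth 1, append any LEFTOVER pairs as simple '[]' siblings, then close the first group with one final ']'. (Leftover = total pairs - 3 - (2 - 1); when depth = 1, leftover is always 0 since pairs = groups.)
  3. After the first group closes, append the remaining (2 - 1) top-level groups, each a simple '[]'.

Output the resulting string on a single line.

Answer: [[[]][][][][][][][][][][][][][][][][][]][]

Derivation:
Spec: pairs=21 depth=3 groups=2
Leftover pairs = 21 - 3 - (2-1) = 17
First group: deep chain of depth 3 + 17 sibling pairs
Remaining 1 groups: simple '[]' each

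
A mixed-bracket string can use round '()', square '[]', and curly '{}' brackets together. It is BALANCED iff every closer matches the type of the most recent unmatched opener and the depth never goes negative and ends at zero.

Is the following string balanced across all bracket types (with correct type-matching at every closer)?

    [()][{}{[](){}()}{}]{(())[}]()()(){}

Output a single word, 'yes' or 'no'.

pos 0: push '['; stack = [
pos 1: push '('; stack = [(
pos 2: ')' matches '('; pop; stack = [
pos 3: ']' matches '['; pop; stack = (empty)
pos 4: push '['; stack = [
pos 5: push '{'; stack = [{
pos 6: '}' matches '{'; pop; stack = [
pos 7: push '{'; stack = [{
pos 8: push '['; stack = [{[
pos 9: ']' matches '['; pop; stack = [{
pos 10: push '('; stack = [{(
pos 11: ')' matches '('; pop; stack = [{
pos 12: push '{'; stack = [{{
pos 13: '}' matches '{'; pop; stack = [{
pos 14: push '('; stack = [{(
pos 15: ')' matches '('; pop; stack = [{
pos 16: '}' matches '{'; pop; stack = [
pos 17: push '{'; stack = [{
pos 18: '}' matches '{'; pop; stack = [
pos 19: ']' matches '['; pop; stack = (empty)
pos 20: push '{'; stack = {
pos 21: push '('; stack = {(
pos 22: push '('; stack = {((
pos 23: ')' matches '('; pop; stack = {(
pos 24: ')' matches '('; pop; stack = {
pos 25: push '['; stack = {[
pos 26: saw closer '}' but top of stack is '[' (expected ']') → INVALID
Verdict: type mismatch at position 26: '}' closes '[' → no

Answer: no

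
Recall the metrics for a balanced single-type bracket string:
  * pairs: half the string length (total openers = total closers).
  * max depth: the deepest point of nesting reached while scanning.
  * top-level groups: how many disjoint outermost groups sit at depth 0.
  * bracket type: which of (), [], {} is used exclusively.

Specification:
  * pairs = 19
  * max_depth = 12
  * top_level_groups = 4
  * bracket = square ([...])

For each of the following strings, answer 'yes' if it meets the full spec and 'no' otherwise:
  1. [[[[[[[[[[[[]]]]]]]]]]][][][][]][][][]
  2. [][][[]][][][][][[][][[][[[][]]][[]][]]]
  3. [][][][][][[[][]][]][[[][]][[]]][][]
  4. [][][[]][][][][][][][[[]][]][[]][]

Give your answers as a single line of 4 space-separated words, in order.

String 1 '[[[[[[[[[[[[]]]]]]]]]]][][][][]][][][]': depth seq [1 2 3 4 5 6 7 8 9 10 11 12 11 10 9 8 7 6 5 4 3 2 1 2 1 2 1 2 1 2 1 0 1 0 1 0 1 0]
  -> pairs=19 depth=12 groups=4 -> yes
String 2 '[][][[]][][][][][[][][[][[[][]]][[]][]]]': depth seq [1 0 1 0 1 2 1 0 1 0 1 0 1 0 1 0 1 2 1 2 1 2 3 2 3 4 5 4 5 4 3 2 3 4 3 2 3 2 1 0]
  -> pairs=20 depth=5 groups=8 -> no
String 3 '[][][][][][[[][]][]][[[][]][[]]][][]': depth seq [1 0 1 0 1 0 1 0 1 0 1 2 3 2 3 2 1 2 1 0 1 2 3 2 3 2 1 2 3 2 1 0 1 0 1 0]
  -> pairs=18 depth=3 groups=9 -> no
String 4 '[][][[]][][][][][][][[[]][]][[]][]': depth seq [1 0 1 0 1 2 1 0 1 0 1 0 1 0 1 0 1 0 1 0 1 2 3 2 1 2 1 0 1 2 1 0 1 0]
  -> pairs=17 depth=3 groups=12 -> no

Answer: yes no no no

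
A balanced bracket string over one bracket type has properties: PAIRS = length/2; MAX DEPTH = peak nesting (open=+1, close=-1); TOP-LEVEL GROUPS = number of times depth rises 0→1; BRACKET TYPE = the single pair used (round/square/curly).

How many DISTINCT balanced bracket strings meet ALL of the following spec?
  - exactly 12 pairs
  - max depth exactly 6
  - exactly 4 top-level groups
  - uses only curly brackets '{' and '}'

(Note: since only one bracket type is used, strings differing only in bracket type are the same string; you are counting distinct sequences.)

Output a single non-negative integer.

Answer: 2048

Derivation:
Spec: pairs=12 depth=6 groups=4
Count(depth <= 6) = 24658
Count(depth <= 5) = 22610
Count(depth == 6) = 24658 - 22610 = 2048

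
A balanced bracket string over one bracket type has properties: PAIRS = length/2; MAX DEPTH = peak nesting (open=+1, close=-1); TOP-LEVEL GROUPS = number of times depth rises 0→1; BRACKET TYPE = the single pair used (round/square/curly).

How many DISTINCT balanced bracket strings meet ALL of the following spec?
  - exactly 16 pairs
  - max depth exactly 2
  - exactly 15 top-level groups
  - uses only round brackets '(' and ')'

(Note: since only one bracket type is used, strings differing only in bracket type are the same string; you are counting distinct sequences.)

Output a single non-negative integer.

Spec: pairs=16 depth=2 groups=15
Count(depth <= 2) = 15
Count(depth <= 1) = 0
Count(depth == 2) = 15 - 0 = 15

Answer: 15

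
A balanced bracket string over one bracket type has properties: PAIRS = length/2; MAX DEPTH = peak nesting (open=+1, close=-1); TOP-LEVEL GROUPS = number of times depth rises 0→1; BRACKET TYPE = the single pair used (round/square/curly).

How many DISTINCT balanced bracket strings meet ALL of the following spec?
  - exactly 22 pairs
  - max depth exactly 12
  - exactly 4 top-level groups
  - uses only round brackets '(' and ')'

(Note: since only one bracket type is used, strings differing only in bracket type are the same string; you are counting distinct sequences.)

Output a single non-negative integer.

Answer: 28952352

Derivation:
Spec: pairs=22 depth=12 groups=4
Count(depth <= 12) = 11329252740
Count(depth <= 11) = 11300300388
Count(depth == 12) = 11329252740 - 11300300388 = 28952352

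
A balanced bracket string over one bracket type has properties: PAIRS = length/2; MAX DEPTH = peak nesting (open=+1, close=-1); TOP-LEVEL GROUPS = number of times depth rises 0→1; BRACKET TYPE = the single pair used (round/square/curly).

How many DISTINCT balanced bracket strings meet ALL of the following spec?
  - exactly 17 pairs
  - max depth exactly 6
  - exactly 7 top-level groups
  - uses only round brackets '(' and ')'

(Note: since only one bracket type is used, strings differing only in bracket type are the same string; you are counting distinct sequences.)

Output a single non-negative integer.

Answer: 198814

Derivation:
Spec: pairs=17 depth=6 groups=7
Count(depth <= 6) = 2116660
Count(depth <= 5) = 1917846
Count(depth == 6) = 2116660 - 1917846 = 198814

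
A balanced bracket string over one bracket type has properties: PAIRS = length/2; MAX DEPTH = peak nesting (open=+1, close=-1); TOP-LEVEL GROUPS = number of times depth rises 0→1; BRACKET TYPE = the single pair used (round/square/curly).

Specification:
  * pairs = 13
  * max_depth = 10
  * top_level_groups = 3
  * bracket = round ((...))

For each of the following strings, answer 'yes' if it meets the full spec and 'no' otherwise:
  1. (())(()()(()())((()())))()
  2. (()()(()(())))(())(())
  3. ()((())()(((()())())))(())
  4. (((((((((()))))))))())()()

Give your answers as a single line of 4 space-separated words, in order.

String 1 '(())(()()(()())((()())))()': depth seq [1 2 1 0 1 2 1 2 1 2 3 2 3 2 1 2 3 4 3 4 3 2 1 0 1 0]
  -> pairs=13 depth=4 groups=3 -> no
String 2 '(()()(()(())))(())(())': depth seq [1 2 1 2 1 2 3 2 3 4 3 2 1 0 1 2 1 0 1 2 1 0]
  -> pairs=11 depth=4 groups=3 -> no
String 3 '()((())()(((()())())))(())': depth seq [1 0 1 2 3 2 1 2 1 2 3 4 5 4 5 4 3 4 3 2 1 0 1 2 1 0]
  -> pairs=13 depth=5 groups=3 -> no
String 4 '(((((((((()))))))))())()()': depth seq [1 2 3 4 5 6 7 8 9 10 9 8 7 6 5 4 3 2 1 2 1 0 1 0 1 0]
  -> pairs=13 depth=10 groups=3 -> yes

Answer: no no no yes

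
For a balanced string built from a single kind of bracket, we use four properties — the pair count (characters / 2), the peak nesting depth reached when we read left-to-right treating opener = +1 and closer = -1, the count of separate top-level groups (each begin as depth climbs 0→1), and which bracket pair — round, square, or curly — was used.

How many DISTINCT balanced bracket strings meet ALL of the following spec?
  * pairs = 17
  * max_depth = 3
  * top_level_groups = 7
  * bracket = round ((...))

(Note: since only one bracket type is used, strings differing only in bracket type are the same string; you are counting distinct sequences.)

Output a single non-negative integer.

Spec: pairs=17 depth=3 groups=7
Count(depth <= 3) = 500864
Count(depth <= 2) = 8008
Count(depth == 3) = 500864 - 8008 = 492856

Answer: 492856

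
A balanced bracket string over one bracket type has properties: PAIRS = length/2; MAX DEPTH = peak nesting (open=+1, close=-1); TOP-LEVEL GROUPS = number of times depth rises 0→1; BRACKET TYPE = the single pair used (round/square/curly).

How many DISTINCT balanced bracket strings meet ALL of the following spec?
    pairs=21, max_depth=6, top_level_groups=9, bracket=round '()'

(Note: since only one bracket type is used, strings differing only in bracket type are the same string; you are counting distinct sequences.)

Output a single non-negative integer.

Spec: pairs=21 depth=6 groups=9
Count(depth <= 6) = 91913796
Count(depth <= 5) = 80988966
Count(depth == 6) = 91913796 - 80988966 = 10924830

Answer: 10924830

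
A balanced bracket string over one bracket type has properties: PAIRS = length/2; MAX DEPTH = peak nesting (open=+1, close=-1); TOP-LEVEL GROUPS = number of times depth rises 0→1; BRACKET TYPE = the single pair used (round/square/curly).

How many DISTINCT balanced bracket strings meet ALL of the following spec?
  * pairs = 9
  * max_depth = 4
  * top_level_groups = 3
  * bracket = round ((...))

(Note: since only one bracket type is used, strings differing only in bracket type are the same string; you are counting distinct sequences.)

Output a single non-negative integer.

Answer: 393

Derivation:
Spec: pairs=9 depth=4 groups=3
Count(depth <= 4) = 809
Count(depth <= 3) = 416
Count(depth == 4) = 809 - 416 = 393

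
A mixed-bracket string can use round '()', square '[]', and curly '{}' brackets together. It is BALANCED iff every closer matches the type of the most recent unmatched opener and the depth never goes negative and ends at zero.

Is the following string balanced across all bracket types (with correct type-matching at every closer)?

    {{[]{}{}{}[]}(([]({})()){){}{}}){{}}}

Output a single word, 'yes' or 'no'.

Answer: no

Derivation:
pos 0: push '{'; stack = {
pos 1: push '{'; stack = {{
pos 2: push '['; stack = {{[
pos 3: ']' matches '['; pop; stack = {{
pos 4: push '{'; stack = {{{
pos 5: '}' matches '{'; pop; stack = {{
pos 6: push '{'; stack = {{{
pos 7: '}' matches '{'; pop; stack = {{
pos 8: push '{'; stack = {{{
pos 9: '}' matches '{'; pop; stack = {{
pos 10: push '['; stack = {{[
pos 11: ']' matches '['; pop; stack = {{
pos 12: '}' matches '{'; pop; stack = {
pos 13: push '('; stack = {(
pos 14: push '('; stack = {((
pos 15: push '['; stack = {(([
pos 16: ']' matches '['; pop; stack = {((
pos 17: push '('; stack = {(((
pos 18: push '{'; stack = {((({
pos 19: '}' matches '{'; pop; stack = {(((
pos 20: ')' matches '('; pop; stack = {((
pos 21: push '('; stack = {(((
pos 22: ')' matches '('; pop; stack = {((
pos 23: ')' matches '('; pop; stack = {(
pos 24: push '{'; stack = {({
pos 25: saw closer ')' but top of stack is '{' (expected '}') → INVALID
Verdict: type mismatch at position 25: ')' closes '{' → no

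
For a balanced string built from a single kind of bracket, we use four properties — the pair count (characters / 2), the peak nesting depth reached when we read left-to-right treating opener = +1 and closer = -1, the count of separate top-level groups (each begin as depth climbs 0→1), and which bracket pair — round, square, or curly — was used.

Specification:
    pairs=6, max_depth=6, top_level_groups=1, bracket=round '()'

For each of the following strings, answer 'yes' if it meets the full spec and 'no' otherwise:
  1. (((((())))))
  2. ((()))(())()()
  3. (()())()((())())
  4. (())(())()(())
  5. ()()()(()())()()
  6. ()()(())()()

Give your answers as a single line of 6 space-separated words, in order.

String 1 '(((((())))))': depth seq [1 2 3 4 5 6 5 4 3 2 1 0]
  -> pairs=6 depth=6 groups=1 -> yes
String 2 '((()))(())()()': depth seq [1 2 3 2 1 0 1 2 1 0 1 0 1 0]
  -> pairs=7 depth=3 groups=4 -> no
String 3 '(()())()((())())': depth seq [1 2 1 2 1 0 1 0 1 2 3 2 1 2 1 0]
  -> pairs=8 depth=3 groups=3 -> no
String 4 '(())(())()(())': depth seq [1 2 1 0 1 2 1 0 1 0 1 2 1 0]
  -> pairs=7 depth=2 groups=4 -> no
String 5 '()()()(()())()()': depth seq [1 0 1 0 1 0 1 2 1 2 1 0 1 0 1 0]
  -> pairs=8 depth=2 groups=6 -> no
String 6 '()()(())()()': depth seq [1 0 1 0 1 2 1 0 1 0 1 0]
  -> pairs=6 depth=2 groups=5 -> no

Answer: yes no no no no no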